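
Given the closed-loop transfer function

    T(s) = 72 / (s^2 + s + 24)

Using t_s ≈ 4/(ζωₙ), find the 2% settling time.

Comparing s^2 + s + 24 to s^2 + 2ζωₙs + ωₙ²: ωₙ = √24 ≈ 4.899 rad/s and ζ = 1/(2·√24) ≈ 0.1021.
ζωₙ = 1/2 = 0.5, so t_s ≈ 4/(ζωₙ) = 4/0.5 = 8 s.

t_s ≈ 8 s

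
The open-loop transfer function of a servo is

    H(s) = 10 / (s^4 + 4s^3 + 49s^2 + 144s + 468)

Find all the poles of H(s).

s = ±6j, -2 ± 3j

The poles are the roots of the denominator s^4 + 4s^3 + 49s^2 + 144s + 468 = 0.
No real roots exist; factor into two real quadratics: (s^2 + 36)(s^2 + 4s + 13) = 0.
Each quadratic gives a conjugate pair via the quadratic formula.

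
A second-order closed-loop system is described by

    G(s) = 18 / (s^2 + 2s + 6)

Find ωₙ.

Compare the denominator to the standard form s^2 + 2ζωₙs + ωₙ².
ωₙ² = 6, so ωₙ = √6 ≈ 2.449 rad/s.

ωₙ ≈ 2.449 rad/s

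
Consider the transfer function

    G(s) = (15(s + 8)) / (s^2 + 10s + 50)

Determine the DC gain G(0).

G(0) = 12/5 ≈ 2.400

At s = 0 each factor (s + a) contributes a and each (s^2 + bs + c) contributes c.
G(0) = 15·(8) / ((50)) = 120/50 = 12/5.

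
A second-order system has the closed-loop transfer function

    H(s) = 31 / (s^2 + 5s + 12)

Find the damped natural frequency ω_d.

ω_d ≈ 2.398 rad/s

Comparing s^2 + 5s + 12 to s^2 + 2ζωₙs + ωₙ²: ωₙ = √12 ≈ 3.464 rad/s and ζ = 5/(2·√12) ≈ 0.7217.
ζωₙ = 5/2 = 2.5, so ω_d = ωₙ√(1−ζ²) = √(ωₙ² − (ζωₙ)²) = √(12 − 2.5²) = √5.75 ≈ 2.398 rad/s.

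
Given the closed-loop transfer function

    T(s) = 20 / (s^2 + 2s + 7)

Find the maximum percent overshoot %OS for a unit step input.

%OS ≈ 27.7%

Comparing s^2 + 2s + 7 to s^2 + 2ζωₙs + ωₙ²: ωₙ = √7 ≈ 2.646 rad/s and ζ = 2/(2·√7) ≈ 0.3780.
%OS = 100·exp(−πζ/√(1−ζ²)) = 100·exp(−π·0.3780/√(1−0.3780²)) ≈ 27.7%.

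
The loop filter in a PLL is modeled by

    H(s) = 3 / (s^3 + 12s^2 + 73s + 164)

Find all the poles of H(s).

s = -4 + 5j, -4 - 5j, -4

The poles are the roots of the denominator s^3 + 12s^2 + 73s + 164 = 0.
Trying s = -4: the polynomial evaluates to 0, so (s + 4) is a factor.
Dividing out leaves s^2 + 8s + 41 = 0.
The quadratic formula then gives s = -4 ± 5j.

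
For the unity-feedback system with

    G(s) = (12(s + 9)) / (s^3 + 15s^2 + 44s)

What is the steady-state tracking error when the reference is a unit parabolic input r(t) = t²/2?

G(s) has one pole at the origin.
This is a Type 1 system; Ka = lim_{s→0} s^2·G(s) = 0, so the steady-state error for a parabola input is infinite.

e_ss = ∞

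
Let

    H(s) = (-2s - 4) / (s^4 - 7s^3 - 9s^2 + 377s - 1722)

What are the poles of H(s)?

s = 4 ± 5j, 6, -7

The poles are the roots of the denominator s^4 - 7s^3 - 9s^2 + 377s - 1722 = 0.
Trying s = 6: the polynomial evaluates to 0, so (s - 6) is a factor.
Dividing out leaves s^3 - s^2 - 15s + 287 = 0.
This factors further as (s^2 - 8s + 41)(s + 7) = 0.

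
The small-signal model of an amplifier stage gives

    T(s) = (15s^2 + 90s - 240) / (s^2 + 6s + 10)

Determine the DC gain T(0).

T(0) = -24

Set s = 0: T(0) = (-240) / (10) = -24.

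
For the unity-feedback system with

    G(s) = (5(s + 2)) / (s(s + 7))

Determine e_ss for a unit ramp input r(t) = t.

e_ss = 0.7000

G(s) has one pole at the origin.
This is a Type 1 system. Kv = lim_{s→0} s·G(s) = 10/7.
e_ss = 1/Kv = 1/(10/7) = 7/10 ≈ 0.7000.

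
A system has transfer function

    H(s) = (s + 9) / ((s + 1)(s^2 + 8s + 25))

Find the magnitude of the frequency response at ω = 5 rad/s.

|H(j5)| ≈ 0.05048

Substitute s = j5: numerator = 9 + j5, denominator = -200 + j40.
|H(j5)| = |9 + j5| / |-200 + j40| = 10.296 / 203.96 ≈ 0.05048.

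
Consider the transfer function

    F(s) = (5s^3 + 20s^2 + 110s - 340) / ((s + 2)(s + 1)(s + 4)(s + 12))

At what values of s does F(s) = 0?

s = 2, -3 ± 5j

Set the numerator to zero: 5s^3 + 20s^2 + 110s - 340 = 0, i.e. 5·(s^3 + 4s^2 + 22s - 68) = 0.
Factoring: (s - 2)(s^2 + 6s + 34) = 0.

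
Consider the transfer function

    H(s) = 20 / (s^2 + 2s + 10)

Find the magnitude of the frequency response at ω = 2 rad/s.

Substitute s = j2: numerator = 20, denominator = 6 + j4.
|H(j2)| = |20| / |6 + j4| = 20 / 7.2111 ≈ 2.774.

|H(j2)| ≈ 2.774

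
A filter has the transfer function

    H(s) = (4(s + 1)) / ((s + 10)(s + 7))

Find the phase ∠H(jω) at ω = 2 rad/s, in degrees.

∠H(j2) ≈ 36.18°

At s = j2: numerator = 4 + j8, denominator = 66 + j34.
∠H = ∠num − ∠den = 63.435° − (27.255°) = 36.18°.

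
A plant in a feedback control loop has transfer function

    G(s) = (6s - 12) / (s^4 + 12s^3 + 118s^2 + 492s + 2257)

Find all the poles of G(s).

The poles are the roots of the denominator s^4 + 12s^3 + 118s^2 + 492s + 2257 = 0.
No real roots exist; factor into two real quadratics: (s^2 + 2s + 37)(s^2 + 10s + 61) = 0.
Each quadratic gives a conjugate pair via the quadratic formula.

s = -1 + 6j, -1 - 6j, -5 + 6j, -5 - 6j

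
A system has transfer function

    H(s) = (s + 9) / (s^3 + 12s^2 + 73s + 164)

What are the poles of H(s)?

The poles are the roots of the denominator s^3 + 12s^2 + 73s + 164 = 0.
Trying s = -4: the polynomial evaluates to 0, so (s + 4) is a factor.
Dividing out leaves s^2 + 8s + 41 = 0.
The quadratic formula then gives s = -4 ± 5j.

s = -4 ± 5j, -4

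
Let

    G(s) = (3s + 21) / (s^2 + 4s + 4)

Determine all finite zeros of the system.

Set the numerator to zero: 3s + 21 = 0, i.e. 3·(s + 7) = 0.
So s = -7.

s = -7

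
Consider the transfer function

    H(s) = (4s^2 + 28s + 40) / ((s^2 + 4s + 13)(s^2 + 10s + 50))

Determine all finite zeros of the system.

s = -5, -2

Set the numerator to zero: 4s^2 + 28s + 40 = 0, i.e. 4·(s^2 + 7s + 10) = 0.
Factoring: (s + 5)(s + 2) = 0.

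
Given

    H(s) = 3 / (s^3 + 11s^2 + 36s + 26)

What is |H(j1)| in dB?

|H(j1)|_dB ≈ -22.1 dB

Substitute s = j1: numerator = 3, denominator = 15 + j35.
|H(j1)| = |3| / |15 + j35| = 3 / 38.079 ≈ 0.07878.
In decibels: 20·log₁₀(0.07878) ≈ -22.1 dB.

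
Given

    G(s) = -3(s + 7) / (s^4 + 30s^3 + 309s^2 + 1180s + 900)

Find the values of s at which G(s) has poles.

The poles are the roots of the denominator s^4 + 30s^3 + 309s^2 + 1180s + 900 = 0.
Trying s = -10: the polynomial evaluates to 0, so (s + 10) is a factor.
Dividing out leaves s^3 + 20s^2 + 109s + 90 = 0.
This factors further as (s + 9)(s + 10)(s + 1) = 0.

s = -10, -9, -10, -1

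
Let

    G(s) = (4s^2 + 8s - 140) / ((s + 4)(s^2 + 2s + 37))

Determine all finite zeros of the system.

Set the numerator to zero: 4s^2 + 8s - 140 = 0, i.e. 4·(s^2 + 2s - 35) = 0.
Factoring: (s + 7)(s - 5) = 0.

s = -7, 5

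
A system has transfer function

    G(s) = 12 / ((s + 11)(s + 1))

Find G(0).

G(0) = 12/11 ≈ 1.091

Set s = 0: G(0) = (12) / (11) = 12/11.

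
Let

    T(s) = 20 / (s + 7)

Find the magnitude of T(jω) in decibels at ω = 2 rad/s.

Substitute s = j2: numerator = 20, denominator = 7 + j2.
|T(j2)| = |20| / |7 + j2| = 20 / 7.2801 ≈ 2.747.
In decibels: 20·log₁₀(2.747) ≈ 8.78 dB.

|T(j2)|_dB ≈ 8.78 dB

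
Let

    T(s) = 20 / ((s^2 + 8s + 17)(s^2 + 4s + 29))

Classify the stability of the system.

The poles can be read from the denominator factors: s = -4 + j, -4 - j, -2 + 5j, -2 - 5j.
Since all poles lie strictly in the left half-plane, the system is stable.

stable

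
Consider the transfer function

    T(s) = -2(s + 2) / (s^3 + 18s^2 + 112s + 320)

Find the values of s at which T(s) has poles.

The poles are the roots of the denominator s^3 + 18s^2 + 112s + 320 = 0.
Trying s = -10: the polynomial evaluates to 0, so (s + 10) is a factor.
Dividing out leaves s^2 + 8s + 32 = 0.
The quadratic formula then gives s = -4 ± 4j.

s = -4 ± 4j, -10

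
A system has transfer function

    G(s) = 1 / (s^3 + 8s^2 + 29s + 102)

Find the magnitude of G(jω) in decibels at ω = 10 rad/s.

Substitute s = j10: numerator = 1, denominator = -698 - j710.
|G(j10)| = |1| / |-698 - j710| = 1 / 995.64 ≈ 0.001004.
In decibels: 20·log₁₀(0.001004) ≈ -60.0 dB.

|G(j10)|_dB ≈ -60.0 dB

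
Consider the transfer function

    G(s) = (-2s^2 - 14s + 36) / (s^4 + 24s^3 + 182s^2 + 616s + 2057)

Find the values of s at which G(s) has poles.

The poles are the roots of the denominator s^4 + 24s^3 + 182s^2 + 616s + 2057 = 0.
Trying s = -11: the polynomial evaluates to 0, so (s + 11) is a factor.
Dividing out leaves s^3 + 13s^2 + 39s + 187 = 0.
This factors further as (s^2 + 2s + 17)(s + 11) = 0.

s = -1 + 4j, -1 - 4j, -11, -11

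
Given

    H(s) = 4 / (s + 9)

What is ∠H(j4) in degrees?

∠H(j4) ≈ -23.96°

At s = j4: numerator = 4, denominator = 9 + j4.
∠H = ∠num − ∠den = 0° − (23.962°) = -23.96°.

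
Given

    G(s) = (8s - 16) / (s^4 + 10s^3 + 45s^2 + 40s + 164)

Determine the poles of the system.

s = ±2j, -5 ± 4j

The poles are the roots of the denominator s^4 + 10s^3 + 45s^2 + 40s + 164 = 0.
No real roots exist; factor into two real quadratics: (s^2 + 4)(s^2 + 10s + 41) = 0.
Each quadratic gives a conjugate pair via the quadratic formula.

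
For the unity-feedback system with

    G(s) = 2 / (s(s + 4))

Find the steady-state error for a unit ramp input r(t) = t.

G(s) has one pole at the origin.
This is a Type 1 system. Kv = lim_{s→0} s·G(s) = 2/4 = 1/2.
e_ss = 1/Kv = 1/(1/2) = 2.

e_ss = 2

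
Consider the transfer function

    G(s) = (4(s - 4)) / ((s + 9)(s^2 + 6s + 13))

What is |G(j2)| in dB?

|G(j2)|_dB ≈ -17.8 dB

Substitute s = j2: numerator = -16 + j8, denominator = 57 + j126.
|G(j2)| = |-16 + j8| / |57 + j126| = 17.889 / 138.29 ≈ 0.1294.
In decibels: 20·log₁₀(0.1294) ≈ -17.8 dB.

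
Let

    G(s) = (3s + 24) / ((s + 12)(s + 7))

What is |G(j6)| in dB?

Substitute s = j6: numerator = 24 + j18, denominator = 48 + j114.
|G(j6)| = |24 + j18| / |48 + j114| = 30 / 123.69 ≈ 0.2425.
In decibels: 20·log₁₀(0.2425) ≈ -12.3 dB.

|G(j6)|_dB ≈ -12.3 dB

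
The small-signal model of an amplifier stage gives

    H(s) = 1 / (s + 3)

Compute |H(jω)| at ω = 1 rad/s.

Substitute s = j1: numerator = 1, denominator = 3 + j1.
|H(j1)| = |1| / |3 + j1| = 1 / 3.1623 ≈ 0.3162.

|H(j1)| ≈ 0.3162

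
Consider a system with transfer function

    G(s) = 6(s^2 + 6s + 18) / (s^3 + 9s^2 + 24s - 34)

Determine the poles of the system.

s = -5 ± 3j, 1

The poles are the roots of the denominator s^3 + 9s^2 + 24s - 34 = 0.
Trying s = 1: the polynomial evaluates to 0, so (s - 1) is a factor.
Dividing out leaves s^2 + 10s + 34 = 0.
The quadratic formula then gives s = -5 ± 3j.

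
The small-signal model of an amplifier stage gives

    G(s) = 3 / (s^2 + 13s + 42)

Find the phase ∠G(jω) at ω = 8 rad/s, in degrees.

At s = j8: numerator = 3, denominator = -22 + j104.
∠G = ∠num − ∠den = 0° − (101.94°) = -101.9°.

∠G(j8) ≈ -101.9°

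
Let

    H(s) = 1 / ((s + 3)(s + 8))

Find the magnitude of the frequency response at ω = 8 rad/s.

Substitute s = j8: numerator = 1, denominator = -40 + j88.
|H(j8)| = |1| / |-40 + j88| = 1 / 96.664 ≈ 0.01035.

|H(j8)| ≈ 0.01035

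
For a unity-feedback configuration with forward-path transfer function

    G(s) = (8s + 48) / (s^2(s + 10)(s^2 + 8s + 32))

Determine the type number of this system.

Type 2

The denominator has 2 factors of s at the origin (free integrators), so this is a Type 2 system.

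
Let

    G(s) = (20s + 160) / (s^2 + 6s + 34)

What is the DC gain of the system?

Set s = 0: G(0) = (160) / (34) = 80/17.

G(0) = 80/17 ≈ 4.706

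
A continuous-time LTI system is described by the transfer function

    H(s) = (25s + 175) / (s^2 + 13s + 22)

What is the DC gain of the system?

H(0) = 175/22 ≈ 7.955

Set s = 0: H(0) = (175) / (22) = 175/22.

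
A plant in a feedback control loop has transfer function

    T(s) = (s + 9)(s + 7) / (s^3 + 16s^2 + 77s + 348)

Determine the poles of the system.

The poles are the roots of the denominator s^3 + 16s^2 + 77s + 348 = 0.
Trying s = -12: the polynomial evaluates to 0, so (s + 12) is a factor.
Dividing out leaves s^2 + 4s + 29 = 0.
The quadratic formula then gives s = -2 ± 5j.

s = -12, -2 ± 5j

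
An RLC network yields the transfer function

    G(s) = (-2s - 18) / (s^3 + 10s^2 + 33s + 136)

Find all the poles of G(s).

s = -1 + 4j, -1 - 4j, -8

The poles are the roots of the denominator s^3 + 10s^2 + 33s + 136 = 0.
Trying s = -8: the polynomial evaluates to 0, so (s + 8) is a factor.
Dividing out leaves s^2 + 2s + 17 = 0.
The quadratic formula then gives s = -1 ± 4j.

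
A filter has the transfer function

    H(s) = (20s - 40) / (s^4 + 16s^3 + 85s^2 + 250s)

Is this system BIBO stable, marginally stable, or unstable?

The denominator s^4 + 16s^3 + 85s^2 + 250s factors as s(s^2 + 6s + 25)(s + 10), giving poles at s = 0, -3 + 4j, -3 - 4j, -10.
Since the simple pole(s) at s = 0 lie on the jω-axis with none in the right half-plane, the system is marginally stable.

marginally stable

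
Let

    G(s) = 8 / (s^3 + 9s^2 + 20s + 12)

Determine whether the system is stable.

The denominator s^3 + 9s^2 + 20s + 12 factors as (s + 2)(s + 6)(s + 1), giving poles at s = -2, -6, -1.
Since all poles lie strictly in the left half-plane, the system is stable.

stable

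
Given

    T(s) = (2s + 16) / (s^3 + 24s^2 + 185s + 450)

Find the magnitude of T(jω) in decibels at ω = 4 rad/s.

|T(j4)|_dB ≈ -31.6 dB

Substitute s = j4: numerator = 16 + j8, denominator = 66 + j676.
|T(j4)| = |16 + j8| / |66 + j676| = 17.889 / 679.21 ≈ 0.02634.
In decibels: 20·log₁₀(0.02634) ≈ -31.6 dB.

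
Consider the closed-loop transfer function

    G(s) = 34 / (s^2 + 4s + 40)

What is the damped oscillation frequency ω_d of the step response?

ω_d = 6 rad/s

Comparing s^2 + 4s + 40 to s^2 + 2ζωₙs + ωₙ²: ωₙ = √40 ≈ 6.325 rad/s and ζ = 4/(2·√40) ≈ 0.3162.
ζωₙ = 4/2 = 2, so ω_d = ωₙ√(1−ζ²) = √(ωₙ² − (ζωₙ)²) = √(40 − 2²) = √36 = 6 rad/s.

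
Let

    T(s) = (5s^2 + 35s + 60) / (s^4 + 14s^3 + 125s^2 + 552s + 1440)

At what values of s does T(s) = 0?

s = -4, -3

Set the numerator to zero: 5s^2 + 35s + 60 = 0, i.e. 5·(s^2 + 7s + 12) = 0.
Factoring: (s + 4)(s + 3) = 0.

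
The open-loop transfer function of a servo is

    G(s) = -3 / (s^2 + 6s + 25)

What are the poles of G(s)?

s = -3 + 4j, -3 - 4j

The poles are the roots of the denominator s^2 + 6s + 25 = 0.
Using the quadratic formula: s = (-6 ± √(-64))/2 = -3 ± 4j.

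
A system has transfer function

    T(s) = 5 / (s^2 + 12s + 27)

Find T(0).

Set s = 0: T(0) = (5) / (27) = 5/27.

T(0) = 5/27 ≈ 0.1852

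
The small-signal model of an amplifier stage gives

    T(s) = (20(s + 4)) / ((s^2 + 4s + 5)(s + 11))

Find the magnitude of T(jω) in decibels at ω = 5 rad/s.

Substitute s = j5: numerator = 80 + j100, denominator = -320 + j120.
|T(j5)| = |80 + j100| / |-320 + j120| = 128.06 / 341.76 ≈ 0.3747.
In decibels: 20·log₁₀(0.3747) ≈ -8.53 dB.

|T(j5)|_dB ≈ -8.53 dB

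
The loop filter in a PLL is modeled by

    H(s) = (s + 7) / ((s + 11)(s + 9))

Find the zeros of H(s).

Set the numerator to zero: s + 7 = 0.
So s = -7.

s = -7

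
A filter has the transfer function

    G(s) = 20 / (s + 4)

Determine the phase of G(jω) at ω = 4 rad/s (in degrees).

∠G(j4) ≈ -45°

At s = j4: numerator = 20, denominator = 4 + j4.
∠G = ∠num − ∠den = 0° − (45°) = -45°.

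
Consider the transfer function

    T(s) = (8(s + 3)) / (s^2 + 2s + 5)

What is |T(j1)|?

|T(j1)| ≈ 5.657

Substitute s = j1: numerator = 24 + j8, denominator = 4 + j2.
|T(j1)| = |24 + j8| / |4 + j2| = 25.298 / 4.4721 ≈ 5.657.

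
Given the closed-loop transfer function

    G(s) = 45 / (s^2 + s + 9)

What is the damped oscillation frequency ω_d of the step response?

Comparing s^2 + s + 9 to s^2 + 2ζωₙs + ωₙ²: ωₙ = 3 rad/s and ζ = 1/(2·3) ≈ 0.1667.
ζωₙ = 1/2 = 0.5, so ω_d = ωₙ√(1−ζ²) = √(ωₙ² − (ζωₙ)²) = √(9 − 0.5²) = √8.75 ≈ 2.958 rad/s.

ω_d ≈ 2.958 rad/s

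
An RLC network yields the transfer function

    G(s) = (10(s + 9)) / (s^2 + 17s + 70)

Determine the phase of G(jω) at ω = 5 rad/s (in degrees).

∠G(j5) ≈ -33.05°

At s = j5: numerator = 90 + j50, denominator = 45 + j85.
∠G = ∠num − ∠den = 29.055° − (62.103°) = -33.05°.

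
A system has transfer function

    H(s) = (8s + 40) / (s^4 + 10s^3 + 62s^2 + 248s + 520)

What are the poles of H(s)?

s = -4 + 2j, -4 - 2j, -1 + 5j, -1 - 5j

The poles are the roots of the denominator s^4 + 10s^3 + 62s^2 + 248s + 520 = 0.
No real roots exist; factor into two real quadratics: (s^2 + 8s + 20)(s^2 + 2s + 26) = 0.
Each quadratic gives a conjugate pair via the quadratic formula.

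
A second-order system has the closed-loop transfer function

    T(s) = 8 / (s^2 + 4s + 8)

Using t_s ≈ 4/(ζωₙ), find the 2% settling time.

Comparing s^2 + 4s + 8 to s^2 + 2ζωₙs + ωₙ²: ωₙ = √8 ≈ 2.828 rad/s and ζ = 4/(2·√8) ≈ 0.7071.
ζωₙ = 4/2 = 2, so t_s ≈ 4/(ζωₙ) = 4/2 = 2 s.

t_s ≈ 2 s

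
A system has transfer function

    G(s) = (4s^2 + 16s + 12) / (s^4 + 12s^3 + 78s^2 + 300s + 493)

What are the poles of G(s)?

The poles are the roots of the denominator s^4 + 12s^3 + 78s^2 + 300s + 493 = 0.
No real roots exist; factor into two real quadratics: (s^2 + 4s + 29)(s^2 + 8s + 17) = 0.
Each quadratic gives a conjugate pair via the quadratic formula.

s = -2 + 5j, -2 - 5j, -4 + j, -4 - j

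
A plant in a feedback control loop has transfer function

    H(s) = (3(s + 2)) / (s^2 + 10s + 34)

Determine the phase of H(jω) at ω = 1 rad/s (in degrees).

∠H(j1) ≈ 9.707°

At s = j1: numerator = 6 + j3, denominator = 33 + j10.
∠H = ∠num − ∠den = 26.565° − (16.858°) = 9.707°.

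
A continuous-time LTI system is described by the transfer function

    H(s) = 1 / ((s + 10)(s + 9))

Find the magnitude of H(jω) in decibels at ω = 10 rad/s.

|H(j10)|_dB ≈ -45.6 dB

Substitute s = j10: numerator = 1, denominator = -10 + j190.
|H(j10)| = |1| / |-10 + j190| = 1 / 190.26 ≈ 0.005256.
In decibels: 20·log₁₀(0.005256) ≈ -45.6 dB.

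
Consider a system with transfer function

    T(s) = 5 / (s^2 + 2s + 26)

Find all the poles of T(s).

The poles are the roots of the denominator s^2 + 2s + 26 = 0.
Using the quadratic formula: s = (-2 ± √(-100))/2 = -1 ± 5j.

s = -1 ± 5j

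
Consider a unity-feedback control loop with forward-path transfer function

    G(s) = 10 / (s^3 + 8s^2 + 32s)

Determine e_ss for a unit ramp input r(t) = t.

e_ss = 3.200

G(s) has one pole at the origin.
This is a Type 1 system. Kv = lim_{s→0} s·G(s) = 10/32 = 5/16.
e_ss = 1/Kv = 1/(5/16) = 16/5 ≈ 3.200.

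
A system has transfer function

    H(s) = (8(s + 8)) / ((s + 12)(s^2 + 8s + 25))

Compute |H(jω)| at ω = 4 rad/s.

|H(j4)| ≈ 0.1702

Substitute s = j4: numerator = 64 + j32, denominator = -20 + j420.
|H(j4)| = |64 + j32| / |-20 + j420| = 71.554 / 420.48 ≈ 0.1702.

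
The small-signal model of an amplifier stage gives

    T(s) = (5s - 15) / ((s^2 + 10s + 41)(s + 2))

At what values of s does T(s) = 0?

s = 3

Set the numerator to zero: 5s - 15 = 0, i.e. 5·(s - 3) = 0.
So s = 3.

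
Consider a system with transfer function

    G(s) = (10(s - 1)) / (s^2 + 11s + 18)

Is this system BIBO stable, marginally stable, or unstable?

stable

The denominator s^2 + 11s + 18 factors as (s + 2)(s + 9), giving poles at s = -2, -9.
Since all poles lie strictly in the left half-plane, the system is stable.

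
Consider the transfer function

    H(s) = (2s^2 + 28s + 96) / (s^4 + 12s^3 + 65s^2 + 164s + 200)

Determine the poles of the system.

The poles are the roots of the denominator s^4 + 12s^3 + 65s^2 + 164s + 200 = 0.
No real roots exist; factor into two real quadratics: (s^2 + 4s + 8)(s^2 + 8s + 25) = 0.
Each quadratic gives a conjugate pair via the quadratic formula.

s = -2 ± 2j, -4 ± 3j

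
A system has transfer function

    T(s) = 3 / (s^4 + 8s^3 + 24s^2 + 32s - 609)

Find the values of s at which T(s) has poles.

The poles are the roots of the denominator s^4 + 8s^3 + 24s^2 + 32s - 609 = 0.
Trying s = -7: the polynomial evaluates to 0, so (s + 7) is a factor.
Dividing out leaves s^3 + s^2 + 17s - 87 = 0.
This factors further as (s^2 + 4s + 29)(s - 3) = 0.

s = -2 + 5j, -2 - 5j, -7, 3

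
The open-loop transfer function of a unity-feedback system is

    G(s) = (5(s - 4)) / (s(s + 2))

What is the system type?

Type 1

The denominator has 1 factor of s at the origin (free integrator), so this is a Type 1 system.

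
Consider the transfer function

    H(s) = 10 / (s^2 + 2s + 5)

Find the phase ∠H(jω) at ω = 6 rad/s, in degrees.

At s = j6: numerator = 10, denominator = -31 + j12.
∠H = ∠num − ∠den = 0° − (158.84°) = -158.8°.

∠H(j6) ≈ -158.8°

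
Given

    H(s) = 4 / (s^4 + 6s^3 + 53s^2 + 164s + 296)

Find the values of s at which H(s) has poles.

s = -2 ± 2j, -1 ± 6j

The poles are the roots of the denominator s^4 + 6s^3 + 53s^2 + 164s + 296 = 0.
No real roots exist; factor into two real quadratics: (s^2 + 4s + 8)(s^2 + 2s + 37) = 0.
Each quadratic gives a conjugate pair via the quadratic formula.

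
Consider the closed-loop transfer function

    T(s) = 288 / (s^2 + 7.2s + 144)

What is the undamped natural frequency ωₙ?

Compare the denominator to the standard form s^2 + 2ζωₙs + ωₙ².
ωₙ² = 144, so ωₙ = 12 rad/s.

ωₙ = 12 rad/s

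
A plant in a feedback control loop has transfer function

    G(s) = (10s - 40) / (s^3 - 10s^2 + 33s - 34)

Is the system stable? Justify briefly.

The denominator s^3 - 10s^2 + 33s - 34 factors as (s^2 - 8s + 17)(s - 2), giving poles at s = 4 ± j, 2.
Since the pole(s) at s = 4 ± j, 2 lie in the right half-plane, the system is unstable.

unstable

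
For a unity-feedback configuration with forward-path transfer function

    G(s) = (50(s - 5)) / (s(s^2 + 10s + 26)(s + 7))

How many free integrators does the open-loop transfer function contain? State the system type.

The denominator has 1 factor of s at the origin (free integrator), so this is a Type 1 system.

Type 1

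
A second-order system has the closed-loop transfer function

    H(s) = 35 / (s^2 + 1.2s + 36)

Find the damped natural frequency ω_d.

Comparing s^2 + 1.2s + 36 to s^2 + 2ζωₙs + ωₙ²: ωₙ = 6 rad/s and ζ = 1.2/(2·6) = 0.1.
ζωₙ = 1.2/2 = 0.6, so ω_d = ωₙ√(1−ζ²) = √(ωₙ² − (ζωₙ)²) = √(36 − 0.6²) = √35.64 ≈ 5.970 rad/s.

ω_d ≈ 5.970 rad/s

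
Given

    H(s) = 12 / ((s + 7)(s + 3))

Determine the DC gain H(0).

At s = 0 each factor (s + a) contributes a and each (s^2 + bs + c) contributes c.
H(0) = 12·1 / ((7) · (3)) = 12/21 = 4/7.

H(0) = 4/7 ≈ 0.5714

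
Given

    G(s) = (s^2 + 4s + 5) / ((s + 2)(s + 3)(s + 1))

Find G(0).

G(0) = 5/6 ≈ 0.8333

At s = 0 each factor (s + a) contributes a and each (s^2 + bs + c) contributes c.
G(0) = 1·(5) / ((2) · (3) · (1)) = 5/6 = 5/6.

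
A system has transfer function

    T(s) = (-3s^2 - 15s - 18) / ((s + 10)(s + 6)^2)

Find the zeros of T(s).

Set the numerator to zero: -3s^2 - 15s - 18 = 0, i.e. -3·(s^2 + 5s + 6) = 0.
Factoring: (s + 2)(s + 3) = 0.

s = -2, -3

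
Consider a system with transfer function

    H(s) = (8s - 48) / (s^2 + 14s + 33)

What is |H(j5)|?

Substitute s = j5: numerator = -48 + j40, denominator = 8 + j70.
|H(j5)| = |-48 + j40| / |8 + j70| = 62.482 / 70.456 ≈ 0.8868.

|H(j5)| ≈ 0.8868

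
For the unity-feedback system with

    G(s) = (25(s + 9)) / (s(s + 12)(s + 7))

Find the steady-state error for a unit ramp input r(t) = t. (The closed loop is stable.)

e_ss = 0.3733

G(s) has one pole at the origin.
This is a Type 1 system. Kv = lim_{s→0} s·G(s) = 225/84 = 75/28.
e_ss = 1/Kv = 1/(75/28) = 28/75 ≈ 0.3733.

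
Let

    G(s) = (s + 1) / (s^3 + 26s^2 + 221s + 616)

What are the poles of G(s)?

s = -11, -7, -8

The poles are the roots of the denominator s^3 + 26s^2 + 221s + 616 = 0.
Trying s = -11: the polynomial evaluates to 0, so (s + 11) is a factor.
Dividing out leaves s^2 + 15s + 56 = 0.
Factoring the quadratic: (s + 7)(s + 8) = 0.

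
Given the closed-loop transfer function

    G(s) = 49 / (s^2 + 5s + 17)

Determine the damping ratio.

ζ ≈ 0.6063

Compare the denominator to the standard form s^2 + 2ζωₙs + ωₙ².
ωₙ² = 17, so ωₙ = √17 ≈ 4.123 rad/s.
2ζωₙ = 5, so ζ = 5/(2·√17) ≈ 0.6063.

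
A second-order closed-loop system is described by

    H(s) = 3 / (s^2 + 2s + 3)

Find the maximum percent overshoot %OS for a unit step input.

Comparing s^2 + 2s + 3 to s^2 + 2ζωₙs + ωₙ²: ωₙ = √3 ≈ 1.732 rad/s and ζ = 2/(2·√3) ≈ 0.5774.
%OS = 100·exp(−πζ/√(1−ζ²)) = 100·exp(−π·0.5774/√(1−0.5774²)) ≈ 10.8%.

%OS ≈ 10.8%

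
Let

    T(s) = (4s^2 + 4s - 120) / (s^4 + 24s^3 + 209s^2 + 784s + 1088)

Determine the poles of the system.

The poles are the roots of the denominator s^4 + 24s^3 + 209s^2 + 784s + 1088 = 0.
Trying s = -8: the polynomial evaluates to 0, so (s + 8) is a factor.
Dividing out leaves s^3 + 16s^2 + 81s + 136 = 0.
This factors further as (s^2 + 8s + 17)(s + 8) = 0.

s = -4 + j, -4 - j, -8, -8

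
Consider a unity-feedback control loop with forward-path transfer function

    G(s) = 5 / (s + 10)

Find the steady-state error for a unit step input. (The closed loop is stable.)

e_ss = 0.6667

G(s) has no poles at the origin.
This is a Type 0 system. Kp = lim_{s→0} G(s) = 5/10 = 1/2.
e_ss = 1/(1 + Kp) = 1/(1 + 1/2) = 2/3 ≈ 0.6667.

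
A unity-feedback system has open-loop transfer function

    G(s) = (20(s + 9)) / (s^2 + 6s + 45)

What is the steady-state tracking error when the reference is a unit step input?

G(s) has no poles at the origin.
This is a Type 0 system. Kp = lim_{s→0} G(s) = 180/45 = 4.
e_ss = 1/(1 + Kp) = 1/(1 + 4) = 1/5 ≈ 0.2000.

e_ss = 0.2000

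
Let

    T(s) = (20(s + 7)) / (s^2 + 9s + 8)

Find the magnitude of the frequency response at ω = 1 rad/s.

Substitute s = j1: numerator = 140 + j20, denominator = 7 + j9.
|T(j1)| = |140 + j20| / |7 + j9| = 141.42 / 11.402 ≈ 12.40.

|T(j1)| ≈ 12.40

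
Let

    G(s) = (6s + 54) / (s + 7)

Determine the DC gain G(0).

G(0) = 54/7 ≈ 7.714

Set s = 0: G(0) = (54) / (7) = 54/7.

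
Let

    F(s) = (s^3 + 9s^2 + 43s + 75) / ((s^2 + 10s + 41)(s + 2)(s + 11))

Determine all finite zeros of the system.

Set the numerator to zero: s^3 + 9s^2 + 43s + 75 = 0.
Factoring: (s^2 + 6s + 25)(s + 3) = 0.

s = -3 ± 4j, -3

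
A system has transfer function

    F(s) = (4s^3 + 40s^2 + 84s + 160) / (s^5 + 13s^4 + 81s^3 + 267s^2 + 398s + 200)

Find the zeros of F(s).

Set the numerator to zero: 4s^3 + 40s^2 + 84s + 160 = 0, i.e. 4·(s^3 + 10s^2 + 21s + 40) = 0.
Factoring: (s^2 + 2s + 5)(s + 8) = 0.

s = -1 + 2j, -1 - 2j, -8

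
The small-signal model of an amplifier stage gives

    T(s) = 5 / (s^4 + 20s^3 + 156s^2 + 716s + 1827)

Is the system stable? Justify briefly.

stable

The denominator s^4 + 20s^3 + 156s^2 + 716s + 1827 factors as (s + 9)(s + 7)(s^2 + 4s + 29), giving poles at s = -9, -7, -2 ± 5j.
Since all poles lie strictly in the left half-plane, the system is stable.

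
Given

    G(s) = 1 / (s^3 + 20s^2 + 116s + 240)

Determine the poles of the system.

s = -4 + 2j, -4 - 2j, -12

The poles are the roots of the denominator s^3 + 20s^2 + 116s + 240 = 0.
Trying s = -12: the polynomial evaluates to 0, so (s + 12) is a factor.
Dividing out leaves s^2 + 8s + 20 = 0.
The quadratic formula then gives s = -4 ± 2j.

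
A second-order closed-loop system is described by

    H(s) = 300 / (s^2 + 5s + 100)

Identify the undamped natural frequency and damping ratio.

Compare the denominator to the standard form s^2 + 2ζωₙs + ωₙ².
ωₙ² = 100, so ωₙ = 10 rad/s.
2ζωₙ = 5, so ζ = 5/(2·10) = 0.25.

ωₙ = 10 rad/s, ζ = 0.25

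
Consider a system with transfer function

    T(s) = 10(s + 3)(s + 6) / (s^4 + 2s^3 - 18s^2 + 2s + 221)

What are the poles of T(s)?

The poles are the roots of the denominator s^4 + 2s^3 - 18s^2 + 2s + 221 = 0.
No real roots exist; factor into two real quadratics: (s^2 - 6s + 13)(s^2 + 8s + 17) = 0.
Each quadratic gives a conjugate pair via the quadratic formula.

s = 3 + 2j, 3 - 2j, -4 + j, -4 - j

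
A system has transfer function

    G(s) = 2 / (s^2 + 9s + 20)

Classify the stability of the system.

stable

The denominator s^2 + 9s + 20 factors as (s + 5)(s + 4), giving poles at s = -5, -4.
Since all poles lie strictly in the left half-plane, the system is stable.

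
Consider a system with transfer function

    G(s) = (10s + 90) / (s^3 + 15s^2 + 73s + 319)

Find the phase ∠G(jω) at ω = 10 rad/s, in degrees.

∠G(j10) ≈ -144.9°

At s = j10: numerator = 90 + j100, denominator = -1181 - j270.
∠G = ∠num − ∠den = 48.013° − (-167.12°) = 215.1°, which wraps to -144.9°.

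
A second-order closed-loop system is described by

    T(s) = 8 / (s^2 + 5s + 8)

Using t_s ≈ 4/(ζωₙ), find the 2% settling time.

t_s ≈ 1.600 s

Comparing s^2 + 5s + 8 to s^2 + 2ζωₙs + ωₙ²: ωₙ = √8 ≈ 2.828 rad/s and ζ = 5/(2·√8) ≈ 0.8839.
ζωₙ = 5/2 = 2.5, so t_s ≈ 4/(ζωₙ) = 4/2.5 = 1.600 s.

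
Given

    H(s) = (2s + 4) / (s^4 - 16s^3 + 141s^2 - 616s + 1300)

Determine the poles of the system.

s = 4 + 3j, 4 - 3j, 4 + 6j, 4 - 6j

The poles are the roots of the denominator s^4 - 16s^3 + 141s^2 - 616s + 1300 = 0.
No real roots exist; factor into two real quadratics: (s^2 - 8s + 25)(s^2 - 8s + 52) = 0.
Each quadratic gives a conjugate pair via the quadratic formula.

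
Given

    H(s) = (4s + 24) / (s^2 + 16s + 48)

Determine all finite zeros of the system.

s = -6

Set the numerator to zero: 4s + 24 = 0, i.e. 4·(s + 6) = 0.
So s = -6.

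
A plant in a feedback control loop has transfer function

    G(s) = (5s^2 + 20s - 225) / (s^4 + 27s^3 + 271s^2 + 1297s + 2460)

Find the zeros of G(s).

Set the numerator to zero: 5s^2 + 20s - 225 = 0, i.e. 5·(s^2 + 4s - 45) = 0.
Factoring: (s - 5)(s + 9) = 0.

s = 5, -9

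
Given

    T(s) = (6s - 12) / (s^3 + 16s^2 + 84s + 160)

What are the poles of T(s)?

s = -4 + 2j, -4 - 2j, -8

The poles are the roots of the denominator s^3 + 16s^2 + 84s + 160 = 0.
Trying s = -8: the polynomial evaluates to 0, so (s + 8) is a factor.
Dividing out leaves s^2 + 8s + 20 = 0.
The quadratic formula then gives s = -4 ± 2j.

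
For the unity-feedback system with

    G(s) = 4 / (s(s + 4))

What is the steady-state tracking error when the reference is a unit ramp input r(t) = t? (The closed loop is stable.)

G(s) has one pole at the origin.
This is a Type 1 system. Kv = lim_{s→0} s·G(s) = 4/4 = 1.
e_ss = 1/Kv = 1/(1) = 1.

e_ss = 1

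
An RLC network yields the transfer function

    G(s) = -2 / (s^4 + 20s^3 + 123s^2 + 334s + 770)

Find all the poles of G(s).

The poles are the roots of the denominator s^4 + 20s^3 + 123s^2 + 334s + 770 = 0.
Trying s = -7: the polynomial evaluates to 0, so (s + 7) is a factor.
Dividing out leaves s^3 + 13s^2 + 32s + 110 = 0.
This factors further as (s^2 + 2s + 10)(s + 11) = 0.

s = -1 ± 3j, -7, -11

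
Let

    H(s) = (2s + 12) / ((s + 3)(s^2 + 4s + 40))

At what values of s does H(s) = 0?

s = -6

Set the numerator to zero: 2s + 12 = 0, i.e. 2·(s + 6) = 0.
So s = -6.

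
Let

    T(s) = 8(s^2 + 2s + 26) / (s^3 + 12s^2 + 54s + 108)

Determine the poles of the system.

s = -3 ± 3j, -6

The poles are the roots of the denominator s^3 + 12s^2 + 54s + 108 = 0.
Trying s = -6: the polynomial evaluates to 0, so (s + 6) is a factor.
Dividing out leaves s^2 + 6s + 18 = 0.
The quadratic formula then gives s = -3 ± 3j.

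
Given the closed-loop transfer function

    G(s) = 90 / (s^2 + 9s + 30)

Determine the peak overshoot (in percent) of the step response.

Comparing s^2 + 9s + 30 to s^2 + 2ζωₙs + ωₙ²: ωₙ = √30 ≈ 5.477 rad/s and ζ = 9/(2·√30) ≈ 0.8216.
%OS = 100·exp(−πζ/√(1−ζ²)) = 100·exp(−π·0.8216/√(1−0.8216²)) ≈ 1.08%.

%OS ≈ 1.08%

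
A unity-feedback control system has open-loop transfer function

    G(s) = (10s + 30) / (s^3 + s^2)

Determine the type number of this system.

Factor s from the denominator: s^3 + s^2 = s^2·(s + 1).
There are 2 poles at the origin, so the system is Type 2.

Type 2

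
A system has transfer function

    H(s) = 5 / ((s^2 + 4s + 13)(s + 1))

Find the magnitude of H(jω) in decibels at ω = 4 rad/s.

Substitute s = j4: numerator = 5, denominator = -67 + j4.
|H(j4)| = |5| / |-67 + j4| = 5 / 67.119 ≈ 0.07449.
In decibels: 20·log₁₀(0.07449) ≈ -22.6 dB.

|H(j4)|_dB ≈ -22.6 dB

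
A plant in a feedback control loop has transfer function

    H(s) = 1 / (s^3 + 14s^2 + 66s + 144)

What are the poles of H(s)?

s = -3 ± 3j, -8

The poles are the roots of the denominator s^3 + 14s^2 + 66s + 144 = 0.
Trying s = -8: the polynomial evaluates to 0, so (s + 8) is a factor.
Dividing out leaves s^2 + 6s + 18 = 0.
The quadratic formula then gives s = -3 ± 3j.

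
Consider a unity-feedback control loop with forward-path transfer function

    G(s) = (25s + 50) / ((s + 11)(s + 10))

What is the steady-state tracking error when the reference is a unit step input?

e_ss = 0.6875

G(s) has no poles at the origin.
This is a Type 0 system. Kp = lim_{s→0} G(s) = 50/110 = 5/11.
e_ss = 1/(1 + Kp) = 1/(1 + 5/11) = 11/16 ≈ 0.6875.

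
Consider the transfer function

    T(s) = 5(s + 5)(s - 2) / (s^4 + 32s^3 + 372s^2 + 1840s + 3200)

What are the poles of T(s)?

The poles are the roots of the denominator s^4 + 32s^3 + 372s^2 + 1840s + 3200 = 0.
Trying s = -10: the polynomial evaluates to 0, so (s + 10) is a factor.
Dividing out leaves s^3 + 22s^2 + 152s + 320 = 0.
This factors further as (s + 8)(s + 4)(s + 10) = 0.

s = -10, -8, -4, -10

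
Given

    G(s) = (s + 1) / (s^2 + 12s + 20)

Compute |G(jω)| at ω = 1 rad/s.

|G(j1)| ≈ 0.06293

Substitute s = j1: numerator = 1 + j1, denominator = 19 + j12.
|G(j1)| = |1 + j1| / |19 + j12| = 1.4142 / 22.472 ≈ 0.06293.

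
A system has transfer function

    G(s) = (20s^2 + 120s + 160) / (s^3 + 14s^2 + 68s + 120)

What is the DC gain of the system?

G(0) = 4/3 ≈ 1.333

Set s = 0: G(0) = (160) / (120) = 4/3.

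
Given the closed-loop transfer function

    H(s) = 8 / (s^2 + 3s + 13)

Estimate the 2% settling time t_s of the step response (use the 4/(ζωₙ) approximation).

t_s ≈ 2.667 s

Comparing s^2 + 3s + 13 to s^2 + 2ζωₙs + ωₙ²: ωₙ = √13 ≈ 3.606 rad/s and ζ = 3/(2·√13) ≈ 0.4160.
ζωₙ = 3/2 = 1.5, so t_s ≈ 4/(ζωₙ) = 4/1.5 ≈ 2.667 s.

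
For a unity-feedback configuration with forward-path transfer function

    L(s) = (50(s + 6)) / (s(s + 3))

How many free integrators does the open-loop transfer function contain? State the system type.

The denominator has 1 factor of s at the origin (free integrator), so this is a Type 1 system.

Type 1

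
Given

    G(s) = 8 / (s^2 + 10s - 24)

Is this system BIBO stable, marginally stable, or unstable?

unstable

The denominator s^2 + 10s - 24 factors as (s + 12)(s - 2), giving poles at s = -12, 2.
Since the pole(s) at s = 2 lie in the right half-plane, the system is unstable.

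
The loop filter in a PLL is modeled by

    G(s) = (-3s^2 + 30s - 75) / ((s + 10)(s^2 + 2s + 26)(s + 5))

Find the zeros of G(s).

Set the numerator to zero: -3s^2 + 30s - 75 = 0, i.e. -3·(s^2 - 10s + 25) = 0.
Factoring: (s - 5)^2 = 0.

s = 5, 5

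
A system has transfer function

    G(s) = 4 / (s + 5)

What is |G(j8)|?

Substitute s = j8: numerator = 4, denominator = 5 + j8.
|G(j8)| = |4| / |5 + j8| = 4 / 9.4340 ≈ 0.4240.

|G(j8)| ≈ 0.4240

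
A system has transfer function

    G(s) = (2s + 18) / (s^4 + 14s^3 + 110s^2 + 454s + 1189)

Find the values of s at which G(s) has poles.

s = -5 ± 4j, -2 ± 5j

The poles are the roots of the denominator s^4 + 14s^3 + 110s^2 + 454s + 1189 = 0.
No real roots exist; factor into two real quadratics: (s^2 + 10s + 41)(s^2 + 4s + 29) = 0.
Each quadratic gives a conjugate pair via the quadratic formula.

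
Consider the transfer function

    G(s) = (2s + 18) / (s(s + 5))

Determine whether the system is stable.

marginally stable

The poles can be read from the denominator factors: s = 0, -5.
Since the simple pole(s) at s = 0 lie on the jω-axis with none in the right half-plane, the system is marginally stable.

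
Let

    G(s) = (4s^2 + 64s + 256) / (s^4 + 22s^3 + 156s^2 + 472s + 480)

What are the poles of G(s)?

s = -4 + 2j, -4 - 2j, -12, -2

The poles are the roots of the denominator s^4 + 22s^3 + 156s^2 + 472s + 480 = 0.
Trying s = -12: the polynomial evaluates to 0, so (s + 12) is a factor.
Dividing out leaves s^3 + 10s^2 + 36s + 40 = 0.
This factors further as (s^2 + 8s + 20)(s + 2) = 0.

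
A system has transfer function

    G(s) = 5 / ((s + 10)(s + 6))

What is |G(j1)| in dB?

Substitute s = j1: numerator = 5, denominator = 59 + j16.
|G(j1)| = |5| / |59 + j16| = 5 / 61.131 ≈ 0.08179.
In decibels: 20·log₁₀(0.08179) ≈ -21.7 dB.

|G(j1)|_dB ≈ -21.7 dB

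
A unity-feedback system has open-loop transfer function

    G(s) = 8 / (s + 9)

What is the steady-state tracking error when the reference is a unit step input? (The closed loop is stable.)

e_ss = 0.5294

G(s) has no poles at the origin.
This is a Type 0 system. Kp = lim_{s→0} G(s) = 8/9.
e_ss = 1/(1 + Kp) = 1/(1 + 8/9) = 9/17 ≈ 0.5294.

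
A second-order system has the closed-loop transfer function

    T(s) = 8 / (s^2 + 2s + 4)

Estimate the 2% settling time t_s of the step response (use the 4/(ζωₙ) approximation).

Comparing s^2 + 2s + 4 to s^2 + 2ζωₙs + ωₙ²: ωₙ = 2 rad/s and ζ = 2/(2·2) = 0.5.
ζωₙ = 2/2 = 1, so t_s ≈ 4/(ζωₙ) = 4/1 = 4 s.

t_s ≈ 4 s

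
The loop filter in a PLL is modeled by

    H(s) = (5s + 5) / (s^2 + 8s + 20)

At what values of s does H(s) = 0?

Set the numerator to zero: 5s + 5 = 0, i.e. 5·(s + 1) = 0.
So s = -1.

s = -1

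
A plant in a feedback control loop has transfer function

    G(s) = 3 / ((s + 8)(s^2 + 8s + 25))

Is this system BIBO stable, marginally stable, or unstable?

The poles can be read from the denominator factors: s = -8, -4 ± 3j.
Since all poles lie strictly in the left half-plane, the system is stable.

stable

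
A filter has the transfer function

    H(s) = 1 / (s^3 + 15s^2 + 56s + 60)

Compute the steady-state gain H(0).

Set s = 0: H(0) = (1) / (60) = 1/60.

H(0) = 1/60 ≈ 0.01667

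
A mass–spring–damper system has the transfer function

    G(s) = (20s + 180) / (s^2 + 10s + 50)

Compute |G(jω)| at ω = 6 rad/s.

|G(j6)| ≈ 3.511

Substitute s = j6: numerator = 180 + j120, denominator = 14 + j60.
|G(j6)| = |180 + j120| / |14 + j60| = 216.33 / 61.612 ≈ 3.511.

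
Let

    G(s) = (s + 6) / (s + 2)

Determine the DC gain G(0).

Set s = 0: G(0) = (6) / (2) = 3.

G(0) = 3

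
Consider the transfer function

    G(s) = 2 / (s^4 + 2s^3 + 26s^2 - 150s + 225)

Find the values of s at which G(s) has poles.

The poles are the roots of the denominator s^4 + 2s^3 + 26s^2 - 150s + 225 = 0.
No real roots exist; factor into two real quadratics: (s^2 + 6s + 45)(s^2 - 4s + 5) = 0.
Each quadratic gives a conjugate pair via the quadratic formula.

s = -3 + 6j, -3 - 6j, 2 + j, 2 - j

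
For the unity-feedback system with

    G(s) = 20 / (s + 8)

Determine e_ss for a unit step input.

e_ss = 0.2857

G(s) has no poles at the origin.
This is a Type 0 system. Kp = lim_{s→0} G(s) = 20/8 = 5/2.
e_ss = 1/(1 + Kp) = 1/(1 + 5/2) = 2/7 ≈ 0.2857.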